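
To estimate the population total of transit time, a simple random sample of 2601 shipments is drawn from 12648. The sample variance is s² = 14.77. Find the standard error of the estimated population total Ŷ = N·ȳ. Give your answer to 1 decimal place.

849.5

Var(Ŷ) = N²·Var(ȳ) = N²·(1 − n/N)·s²/n.
f = 2601/12648 = 0.20564516; Var(ȳ) = 0.79435484·14.77/2601 = 0.0045108116.
Var(Ŷ) = 12648² · 0.0045108116 = 721603.12.
SE(Ŷ) = √(721603.12) = 849.5.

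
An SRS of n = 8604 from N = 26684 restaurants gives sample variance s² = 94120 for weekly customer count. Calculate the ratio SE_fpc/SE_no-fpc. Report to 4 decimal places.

0.8231

f = n/N = 8604/26684 = 0.32244041.
SE_no-fpc = √(s²/n) = 3.3074307; SE_fpc = √((1−f)s²/n) = 2.7224788.
Ratio = √(1−f) = 0.82314008.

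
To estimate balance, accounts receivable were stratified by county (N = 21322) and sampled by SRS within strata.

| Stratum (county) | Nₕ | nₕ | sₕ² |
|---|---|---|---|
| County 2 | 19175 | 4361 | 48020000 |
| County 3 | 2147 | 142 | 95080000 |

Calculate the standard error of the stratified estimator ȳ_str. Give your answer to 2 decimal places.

Var(ȳ_str) = Σₕ Wₕ²(1 − fₕ)sₕ²/nₕ with Wₕ = Nₕ/N, N = 21322.
County 2: Wₕ = 0.89930588; term = 0.89930588²·(1 − 0.22743155)·48020000/4361 = 6879.9915.
County 3: Wₕ = 0.10069412; term = 0.10069412²·(1 − 0.06613880)·95080000/142 = 6340.0309.
Sum = 13220.022.
SE = √(13220.022) = 114.98.

114.98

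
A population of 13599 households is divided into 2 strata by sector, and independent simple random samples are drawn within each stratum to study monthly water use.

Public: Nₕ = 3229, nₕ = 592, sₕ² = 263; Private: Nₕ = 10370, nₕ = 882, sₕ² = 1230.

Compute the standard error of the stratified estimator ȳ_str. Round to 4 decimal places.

0.8732

Var(ȳ_str) = Σₕ Wₕ²(1 − fₕ)sₕ²/nₕ with Wₕ = Nₕ/N, N = 13599.
Public: Wₕ = 0.23744393; term = 0.23744393²·(1 − 0.18333849)·263/592 = 0.020454943.
Private: Wₕ = 0.76255607; term = 0.76255607²·(1 − 0.08505304)·1230/882 = 0.74195234.
Sum = 0.76240728.
SE = √(0.76240728) = 0.8732.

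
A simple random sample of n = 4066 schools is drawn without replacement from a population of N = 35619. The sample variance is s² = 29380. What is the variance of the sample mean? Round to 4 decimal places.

6.4009

Under SRS without replacement, Var(ȳ) = (1 − f)·s²/n with f = n/N = 4066/35619 = 0.11415256.
Var(ȳ) = (1 − 0.11415256)·29380/4066 = 0.88584744·7.2257747 = 6.400934.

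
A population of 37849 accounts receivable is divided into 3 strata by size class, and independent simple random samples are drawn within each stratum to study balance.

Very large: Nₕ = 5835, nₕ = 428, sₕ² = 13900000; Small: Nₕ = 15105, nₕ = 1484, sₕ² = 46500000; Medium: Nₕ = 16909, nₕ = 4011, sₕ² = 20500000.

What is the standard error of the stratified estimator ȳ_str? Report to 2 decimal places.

Var(ȳ_str) = Σₕ Wₕ²(1 − fₕ)sₕ²/nₕ with Wₕ = Nₕ/N, N = 37849.
Very large: Wₕ = 0.15416524; term = 0.15416524²·(1 − 0.07335047)·13900000/428 = 715.25259.
Small: Wₕ = 0.39908584; term = 0.39908584²·(1 − 0.09824561)·46500000/1484 = 4500.2843.
Medium: Wₕ = 0.44674892; term = 0.44674892²·(1 − 0.23721095)·20500000/4011 = 778.09509.
Sum = 5993.632.
SE = √(5993.632) = 77.42.

77.42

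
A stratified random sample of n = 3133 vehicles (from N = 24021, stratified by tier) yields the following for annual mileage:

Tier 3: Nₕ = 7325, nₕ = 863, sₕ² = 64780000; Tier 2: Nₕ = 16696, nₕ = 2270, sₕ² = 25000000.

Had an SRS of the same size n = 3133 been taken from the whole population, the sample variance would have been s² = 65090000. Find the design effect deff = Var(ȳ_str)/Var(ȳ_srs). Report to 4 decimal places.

0.5953

Var(ȳ_str) = Σ Wₕ²(1−fₕ)sₕ²/nₕ with Wₕ = Nₕ/24021:
  Tier 3: (7325/24021)²·(1−863/7325)·64780000/863 = 6157.7572
  Tier 2: (16696/24021)²·(1−2270/16696)·25000000/2270 = 4597.1677
  → Var(ȳ_str) = 10754.925.
Var(ȳ_srs) = (1 − 3133/24021)·65090000/3133 = 18065.902.
deff = 10754.925 / 18065.902 = 0.5953.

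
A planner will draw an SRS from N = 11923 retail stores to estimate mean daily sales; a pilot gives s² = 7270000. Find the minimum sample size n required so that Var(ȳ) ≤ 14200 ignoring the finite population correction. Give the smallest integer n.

Without fpc, n₀ = s²/D = 7270000/14200 = 511.9718.
Rounding up, n = 512.

512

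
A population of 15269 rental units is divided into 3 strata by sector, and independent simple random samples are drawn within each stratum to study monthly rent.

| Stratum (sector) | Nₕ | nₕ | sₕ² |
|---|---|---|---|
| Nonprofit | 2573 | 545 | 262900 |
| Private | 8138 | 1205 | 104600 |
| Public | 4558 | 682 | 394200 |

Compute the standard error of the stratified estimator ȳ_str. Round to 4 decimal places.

Var(ȳ_str) = Σₕ Wₕ²(1 − fₕ)sₕ²/nₕ with Wₕ = Nₕ/N, N = 15269.
Nonprofit: Wₕ = 0.16851136; term = 0.16851136²·(1 − 0.21181500)·262900/545 = 10.796441.
Private: Wₕ = 0.53297531; term = 0.53297531²·(1 − 0.14807078)·104600/1205 = 21.006918.
Public: Wₕ = 0.29851333; term = 0.29851333²·(1 − 0.14962703)·394200/682 = 43.799499.
Sum = 75.602858.
SE = √(75.602858) = 8.6950.

8.6950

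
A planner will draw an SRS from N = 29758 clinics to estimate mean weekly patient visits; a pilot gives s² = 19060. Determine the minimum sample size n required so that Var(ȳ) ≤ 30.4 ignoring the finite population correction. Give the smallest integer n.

627

Without fpc, n₀ = s²/D = 19060/30.4 = 626.9737.
Rounding up, n = 627.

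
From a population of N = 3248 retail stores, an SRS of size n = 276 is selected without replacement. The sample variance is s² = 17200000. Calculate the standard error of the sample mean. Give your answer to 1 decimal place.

Under SRS without replacement, Var(ȳ) = (1 − f)·s²/n with f = n/N = 276/3248 = 0.08497537.
Var(ȳ) = (1 − 0.08497537)·17200000/276 = 0.91502463·62318.841 = 57023.274.
SE(ȳ) = √(57023.274) = 238.8.

238.8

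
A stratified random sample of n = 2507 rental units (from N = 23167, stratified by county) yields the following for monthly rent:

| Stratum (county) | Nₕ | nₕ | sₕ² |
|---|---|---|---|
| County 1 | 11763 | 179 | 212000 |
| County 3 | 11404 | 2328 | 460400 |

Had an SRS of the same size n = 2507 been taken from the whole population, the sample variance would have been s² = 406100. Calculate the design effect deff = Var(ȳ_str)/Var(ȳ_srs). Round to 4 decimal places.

Var(ȳ_str) = Σ Wₕ²(1−fₕ)sₕ²/nₕ with Wₕ = Nₕ/23167:
  County 1: (11763/23167)²·(1−179/11763)·212000/179 = 300.69062
  County 3: (11404/23167)²·(1−2328/11404)·460400/2328 = 38.138573
  → Var(ȳ_str) = 338.82919.
Var(ȳ_srs) = (1 − 2507/23167)·406100/2507 = 144.45719.
deff = 338.82919 / 144.45719 = 2.3455.

2.3455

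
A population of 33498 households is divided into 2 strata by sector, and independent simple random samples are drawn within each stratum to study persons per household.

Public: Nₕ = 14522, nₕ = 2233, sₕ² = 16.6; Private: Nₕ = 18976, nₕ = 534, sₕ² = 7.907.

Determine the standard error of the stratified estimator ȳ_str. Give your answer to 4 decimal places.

0.0762

Var(ȳ_str) = Σₕ Wₕ²(1 − fₕ)sₕ²/nₕ with Wₕ = Nₕ/N, N = 33498.
Public: Wₕ = 0.43351842; term = 0.43351842²·(1 − 0.15376670)·16.6/2233 = 0.0011822915.
Private: Wₕ = 0.56648158; term = 0.56648158²·(1 − 0.02814081)·7.907/534 = 0.0046179095.
Sum = 0.005800201.
SE = √(0.005800201) = 0.0762.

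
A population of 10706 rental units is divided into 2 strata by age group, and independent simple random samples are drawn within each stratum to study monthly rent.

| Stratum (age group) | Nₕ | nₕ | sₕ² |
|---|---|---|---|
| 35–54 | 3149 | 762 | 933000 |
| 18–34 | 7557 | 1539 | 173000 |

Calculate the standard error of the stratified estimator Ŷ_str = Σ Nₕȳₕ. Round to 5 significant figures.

119650

Var(Ŷ_str) = Σₕ Nₕ²(1 − fₕ)sₕ²/nₕ.
35–54: 3149²·(1 − 762/3149)·933000/762 = 9.2034732 × 10^9.
18–34: 7557²·(1 − 1539/7557)·173000/1539 = 5.1122147 × 10^9.
Sum = 1.4315688 × 10^10.
SE = √(1.4315688 × 10^10) = 119650.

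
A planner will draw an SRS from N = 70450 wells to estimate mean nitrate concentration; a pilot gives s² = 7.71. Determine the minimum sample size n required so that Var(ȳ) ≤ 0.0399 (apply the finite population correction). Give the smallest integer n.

193

Without fpc, n₀ = s²/D = 7.71/0.0399 = 193.2331.
With fpc, (1 − n/N)·s²/n ≤ D requires n ≥ n₀/(1 + n₀/N) = 193.2331/(1 + 193.2331/70450) = 192.7045.
Rounding up, n = 193.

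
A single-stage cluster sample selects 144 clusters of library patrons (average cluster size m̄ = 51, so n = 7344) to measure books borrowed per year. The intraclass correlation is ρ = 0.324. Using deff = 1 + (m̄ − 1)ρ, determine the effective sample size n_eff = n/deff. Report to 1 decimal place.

deff = 1 + (51 − 1)·0.324 = 1 + 16.2 = 17.2.
n_eff = 7344 / 17.2 = 427.0.

427.0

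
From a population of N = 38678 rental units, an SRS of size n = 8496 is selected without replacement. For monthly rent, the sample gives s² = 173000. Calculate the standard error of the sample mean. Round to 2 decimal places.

3.99

Under SRS without replacement, Var(ȳ) = (1 − f)·s²/n with f = n/N = 8496/38678 = 0.21965975.
Var(ȳ) = (1 − 0.21965975)·173000/8496 = 0.78034025·20.362524 = 15.889697.
SE(ȳ) = √(15.889697) = 3.99.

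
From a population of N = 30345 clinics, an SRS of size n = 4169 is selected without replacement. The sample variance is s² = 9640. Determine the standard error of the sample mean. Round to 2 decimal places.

1.41

Under SRS without replacement, Var(ȳ) = (1 − f)·s²/n with f = n/N = 4169/30345 = 0.13738672.
Var(ȳ) = (1 − 0.13738672)·9640/4169 = 0.86261328·2.3123051 = 1.9946251.
SE(ȳ) = √(1.9946251) = 1.41.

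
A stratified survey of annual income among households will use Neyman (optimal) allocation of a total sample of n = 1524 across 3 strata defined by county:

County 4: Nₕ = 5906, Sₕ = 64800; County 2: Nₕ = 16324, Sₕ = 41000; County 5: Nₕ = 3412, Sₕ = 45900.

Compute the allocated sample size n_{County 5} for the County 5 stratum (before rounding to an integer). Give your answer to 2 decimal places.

197.48

Neyman allocation: nₕ = n·NₕSₕ / Σⱼ NⱼSⱼ.
Σ NⱼSⱼ = 5906·64800 + 16324·41000 + 3412·45900 = 1.2086036 × 10^9.
n_{County 5} = 1524·3412·45900 / (1.2086036 × 10^9) = 197.48.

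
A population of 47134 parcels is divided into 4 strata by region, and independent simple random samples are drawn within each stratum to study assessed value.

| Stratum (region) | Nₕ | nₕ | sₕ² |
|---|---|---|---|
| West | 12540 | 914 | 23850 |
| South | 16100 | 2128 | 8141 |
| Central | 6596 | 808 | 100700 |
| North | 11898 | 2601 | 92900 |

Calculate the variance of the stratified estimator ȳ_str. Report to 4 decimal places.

6.0198

Var(ȳ_str) = Σₕ Wₕ²(1 − fₕ)sₕ²/nₕ with Wₕ = Nₕ/N, N = 47134.
West: Wₕ = 0.26604999; term = 0.26604999²·(1 − 0.07288676)·23850/914 = 1.7123851.
South: Wₕ = 0.34157933; term = 0.34157933²·(1 − 0.13217391)·8141/2128 = 0.38736644.
Central: Wₕ = 0.13994144; term = 0.13994144²·(1 − 0.12249848)·100700/808 = 2.1417002.
North: Wₕ = 0.25242924; term = 0.25242924²·(1 − 0.21860817)·92900/2601 = 1.7783759.
Sum = 6.0198276.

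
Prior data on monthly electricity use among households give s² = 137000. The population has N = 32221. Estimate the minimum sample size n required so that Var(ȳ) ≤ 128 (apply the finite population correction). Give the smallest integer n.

1036

Without fpc, n₀ = s²/D = 137000/128 = 1070.3125.
With fpc, (1 − n/N)·s²/n ≤ D requires n ≥ n₀/(1 + n₀/N) = 1070.3125/(1 + 1070.3125/32221) = 1035.9021.
Rounding up, n = 1036.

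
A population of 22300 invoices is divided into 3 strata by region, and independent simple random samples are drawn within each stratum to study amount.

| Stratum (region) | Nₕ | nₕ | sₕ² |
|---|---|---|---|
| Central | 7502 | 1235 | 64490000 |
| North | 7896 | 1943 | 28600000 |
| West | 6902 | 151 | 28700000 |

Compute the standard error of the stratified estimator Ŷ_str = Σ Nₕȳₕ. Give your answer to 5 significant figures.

3.4646 × 10^6

Var(Ŷ_str) = Σₕ Nₕ²(1 − fₕ)sₕ²/nₕ.
Central: 7502²·(1 − 1235/7502)·64490000/1235 = 2.4550604 × 10^12.
North: 7896²·(1 − 1943/7896)·28600000/1943 = 6.9188873 × 10^11.
West: 6902²·(1 − 151/6902)·28700000/151 = 8.8562122 × 10^12.
Sum = 1.2003161 × 10^13.
SE = √(1.2003161 × 10^13) = 3.4646 × 10^6.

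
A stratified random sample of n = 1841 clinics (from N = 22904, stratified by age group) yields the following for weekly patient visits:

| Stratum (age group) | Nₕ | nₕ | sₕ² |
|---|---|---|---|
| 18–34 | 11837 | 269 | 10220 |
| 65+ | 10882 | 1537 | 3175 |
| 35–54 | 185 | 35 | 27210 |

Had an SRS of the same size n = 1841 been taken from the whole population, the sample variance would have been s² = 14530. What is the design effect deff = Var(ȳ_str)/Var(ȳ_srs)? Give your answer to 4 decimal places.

Var(ȳ_str) = Σ Wₕ²(1−fₕ)sₕ²/nₕ with Wₕ = Nₕ/22904:
  18–34: (11837/22904)²·(1−269/11837)·10220/269 = 9.9168986
  65+: (10882/22904)²·(1−1537/10882)·3175/1537 = 0.40043794
  35–54: (185/22904)²·(1−35/185)·27210/35 = 0.041124517
  → Var(ȳ_str) = 10.358461.
Var(ȳ_srs) = (1 − 1841/22904)·14530/1841 = 7.2580627.
deff = 10.358461 / 7.2580627 = 1.4272.

1.4272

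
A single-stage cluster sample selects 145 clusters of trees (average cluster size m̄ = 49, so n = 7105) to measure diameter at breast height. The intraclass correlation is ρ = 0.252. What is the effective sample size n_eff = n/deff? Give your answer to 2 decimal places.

deff = 1 + (49 − 1)·0.252 = 1 + 12.096 = 13.096.
n_eff = 7105 / 13.096 = 542.53.

542.53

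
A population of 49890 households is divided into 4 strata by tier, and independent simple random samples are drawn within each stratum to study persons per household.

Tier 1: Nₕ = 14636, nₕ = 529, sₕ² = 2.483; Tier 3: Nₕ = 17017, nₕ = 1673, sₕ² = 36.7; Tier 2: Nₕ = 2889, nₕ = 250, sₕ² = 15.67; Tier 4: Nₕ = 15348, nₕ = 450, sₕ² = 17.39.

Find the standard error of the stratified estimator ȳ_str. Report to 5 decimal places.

0.08020

Var(ȳ_str) = Σₕ Wₕ²(1 − fₕ)sₕ²/nₕ with Wₕ = Nₕ/N, N = 49890.
Tier 1: Wₕ = 0.29336540; term = 0.29336540²·(1 − 0.03614376)·2.483/529 = 3.893598 × 10^-4.
Tier 3: Wₕ = 0.34109040; term = 0.34109040²·(1 − 0.09831345)·36.7/1673 = 0.0023012548.
Tier 2: Wₕ = 0.05790740; term = 0.05790740²·(1 − 0.08653513)·15.67/250 = 1.9199455 × 10^-4.
Tier 4: Wₕ = 0.30763680; term = 0.30763680²·(1 − 0.02931978)·17.39/450 = 0.0035500937.
Sum = 0.0064327029.
SE = √(0.0064327029) = 0.08020.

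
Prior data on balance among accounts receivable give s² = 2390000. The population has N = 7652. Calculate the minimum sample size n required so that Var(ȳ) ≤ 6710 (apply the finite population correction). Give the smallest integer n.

Without fpc, n₀ = s²/D = 2390000/6710 = 356.1848.
With fpc, (1 − n/N)·s²/n ≤ D requires n ≥ n₀/(1 + n₀/N) = 356.1848/(1 + 356.1848/7652) = 340.3426.
Rounding up, n = 341.

341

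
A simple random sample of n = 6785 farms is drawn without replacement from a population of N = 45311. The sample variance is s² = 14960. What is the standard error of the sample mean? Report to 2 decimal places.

Under SRS without replacement, Var(ȳ) = (1 − f)·s²/n with f = n/N = 6785/45311 = 0.14974289.
Var(ȳ) = (1 − 0.14974289)·14960/6785 = 0.85025711·2.2048637 = 1.874701.
SE(ȳ) = √(1.874701) = 1.37.

1.37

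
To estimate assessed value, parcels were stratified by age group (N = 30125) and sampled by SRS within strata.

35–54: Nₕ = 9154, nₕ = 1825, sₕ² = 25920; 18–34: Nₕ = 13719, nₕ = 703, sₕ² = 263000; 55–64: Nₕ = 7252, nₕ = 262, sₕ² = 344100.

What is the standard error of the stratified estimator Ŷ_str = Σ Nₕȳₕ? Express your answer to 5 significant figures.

366510

Var(Ŷ_str) = Σₕ Nₕ²(1 − fₕ)sₕ²/nₕ.
35–54: 9154²·(1 − 1825/9154)·25920/1825 = 9.5285706 × 10^8.
18–34: 13719²·(1 − 703/13719)·263000/703 = 6.6803685 × 10^10.
55–64: 7252²·(1 − 262/7252)·344100/262 = 6.65761 × 10^10.
Sum = 1.3433264 × 10^11.
SE = √(1.3433264 × 10^11) = 366510.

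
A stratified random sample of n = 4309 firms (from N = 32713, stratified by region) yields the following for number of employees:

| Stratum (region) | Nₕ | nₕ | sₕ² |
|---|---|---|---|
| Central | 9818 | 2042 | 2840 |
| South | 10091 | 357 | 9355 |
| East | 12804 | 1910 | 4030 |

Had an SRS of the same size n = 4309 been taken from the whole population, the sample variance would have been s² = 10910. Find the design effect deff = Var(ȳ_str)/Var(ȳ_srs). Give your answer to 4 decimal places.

1.2643

Var(ȳ_str) = Σ Wₕ²(1−fₕ)sₕ²/nₕ with Wₕ = Nₕ/32713:
  Central: (9818/32713)²·(1−2042/9818)·2840/2042 = 0.099220437
  South: (10091/32713)²·(1−357/10091)·9355/357 = 2.4052508
  East: (12804/32713)²·(1−1910/12804)·4030/1910 = 0.2750198
  → Var(ȳ_str) = 2.779491.
Var(ȳ_srs) = (1 − 4309/32713)·10910/4309 = 2.1984034.
deff = 2.779491 / 2.1984034 = 1.2643.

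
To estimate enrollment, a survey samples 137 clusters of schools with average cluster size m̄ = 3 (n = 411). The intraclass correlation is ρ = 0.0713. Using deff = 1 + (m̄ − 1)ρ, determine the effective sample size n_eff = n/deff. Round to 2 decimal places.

deff = 1 + (3 − 1)·0.0713 = 1 + 0.1426 = 1.1426.
n_eff = 411 / 1.1426 = 359.71.

359.71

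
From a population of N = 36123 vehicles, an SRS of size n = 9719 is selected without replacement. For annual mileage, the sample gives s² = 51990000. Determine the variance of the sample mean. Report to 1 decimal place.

3910.1

Under SRS without replacement, Var(ȳ) = (1 − f)·s²/n with f = n/N = 9719/36123 = 0.26905296.
Var(ȳ) = (1 − 0.26905296)·51990000/9719 = 0.73094704·5349.3158 = 3910.0665.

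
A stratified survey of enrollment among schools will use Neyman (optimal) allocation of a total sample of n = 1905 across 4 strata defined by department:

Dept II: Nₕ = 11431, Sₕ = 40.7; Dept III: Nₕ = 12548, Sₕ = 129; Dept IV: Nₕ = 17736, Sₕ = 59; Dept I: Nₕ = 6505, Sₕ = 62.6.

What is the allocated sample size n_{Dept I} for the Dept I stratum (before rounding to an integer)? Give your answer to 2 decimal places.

219.29

Neyman allocation: nₕ = n·NₕSₕ / Σⱼ NⱼSⱼ.
Σ NⱼSⱼ = 11431·40.7 + 12548·129 + 17736·59 + 6505·62.6 = 3.5375707 × 10^6.
n_{Dept I} = 1905·6505·62.6 / (3.5375707 × 10^6) = 219.29.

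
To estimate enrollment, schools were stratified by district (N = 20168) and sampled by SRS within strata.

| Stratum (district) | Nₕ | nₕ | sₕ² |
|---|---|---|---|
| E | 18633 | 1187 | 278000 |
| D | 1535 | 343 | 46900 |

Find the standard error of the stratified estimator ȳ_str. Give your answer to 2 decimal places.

Var(ȳ_str) = Σₕ Wₕ²(1 − fₕ)sₕ²/nₕ with Wₕ = Nₕ/N, N = 20168.
E: Wₕ = 0.92388933; term = 0.92388933²·(1 − 0.06370418)·278000/1187 = 187.17466.
D: Wₕ = 0.07611067; term = 0.07611067²·(1 − 0.22345277)·46900/343 = 0.61508862.
Sum = 187.78975.
SE = √(187.78975) = 13.70.

13.70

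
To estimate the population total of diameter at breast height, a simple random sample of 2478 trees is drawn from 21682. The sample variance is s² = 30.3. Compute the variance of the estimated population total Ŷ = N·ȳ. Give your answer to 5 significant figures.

Var(Ŷ) = N²·Var(ȳ) = N²·(1 − n/N)·s²/n.
f = 2478/21682 = 0.11428835; Var(ȳ) = 0.88571165·30.3/2478 = 0.01083013.
Var(Ŷ) = 21682² · 0.01083013 = 5.0913429 × 10^6.

5.0913 × 10^6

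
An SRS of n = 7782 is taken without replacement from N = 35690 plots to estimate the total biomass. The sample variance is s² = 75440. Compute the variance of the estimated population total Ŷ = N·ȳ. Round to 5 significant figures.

9.6557 × 10^9

Var(Ŷ) = N²·Var(ȳ) = N²·(1 − n/N)·s²/n.
f = 7782/35690 = 0.21804427; Var(ȳ) = 0.78195573·75440/7782 = 7.5804087.
Var(Ŷ) = 35690² · 7.5804087 = 9.6557434 × 10^9.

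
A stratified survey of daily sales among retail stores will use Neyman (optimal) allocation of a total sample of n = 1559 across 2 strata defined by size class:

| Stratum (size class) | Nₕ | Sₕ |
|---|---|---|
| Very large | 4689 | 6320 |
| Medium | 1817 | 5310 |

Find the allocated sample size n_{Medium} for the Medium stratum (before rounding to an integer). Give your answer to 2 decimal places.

382.91

Neyman allocation: nₕ = n·NₕSₕ / Σⱼ NⱼSⱼ.
Σ NⱼSⱼ = 4689·6320 + 1817·5310 = 3.928275 × 10^7.
n_{Medium} = 1559·1817·5310 / (3.928275 × 10^7) = 382.91.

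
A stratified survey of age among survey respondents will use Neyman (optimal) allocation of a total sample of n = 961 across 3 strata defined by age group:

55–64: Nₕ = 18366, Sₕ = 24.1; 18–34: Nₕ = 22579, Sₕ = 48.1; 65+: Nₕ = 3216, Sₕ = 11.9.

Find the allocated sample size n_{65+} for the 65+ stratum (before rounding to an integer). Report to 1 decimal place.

23.5

Neyman allocation: nₕ = n·NₕSₕ / Σⱼ NⱼSⱼ.
Σ NⱼSⱼ = 18366·24.1 + 22579·48.1 + 3216·11.9 = 1.5669409 × 10^6.
n_{65+} = 961·3216·11.9 / (1.5669409 × 10^6) = 23.5.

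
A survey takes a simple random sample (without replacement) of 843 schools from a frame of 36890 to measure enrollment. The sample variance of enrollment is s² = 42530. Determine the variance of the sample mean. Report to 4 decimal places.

49.2979

Under SRS without replacement, Var(ȳ) = (1 − f)·s²/n with f = n/N = 843/36890 = 0.02285172.
Var(ȳ) = (1 − 0.02285172)·42530/843 = 0.97714828·50.450771 = 49.297884.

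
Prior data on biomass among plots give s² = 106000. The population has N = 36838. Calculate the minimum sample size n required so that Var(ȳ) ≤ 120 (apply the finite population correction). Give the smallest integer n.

863

Without fpc, n₀ = s²/D = 106000/120 = 883.3333.
With fpc, (1 − n/N)·s²/n ≤ D requires n ≥ n₀/(1 + n₀/N) = 883.3333/(1 + 883.3333/36838) = 862.6480.
Rounding up, n = 863.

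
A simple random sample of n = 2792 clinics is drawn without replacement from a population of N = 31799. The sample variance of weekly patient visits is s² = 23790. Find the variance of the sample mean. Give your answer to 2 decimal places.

7.77

Under SRS without replacement, Var(ȳ) = (1 − f)·s²/n with f = n/N = 2792/31799 = 0.08780150.
Var(ȳ) = (1 − 0.08780150)·23790/2792 = 0.91219850·8.5207736 = 7.7726369.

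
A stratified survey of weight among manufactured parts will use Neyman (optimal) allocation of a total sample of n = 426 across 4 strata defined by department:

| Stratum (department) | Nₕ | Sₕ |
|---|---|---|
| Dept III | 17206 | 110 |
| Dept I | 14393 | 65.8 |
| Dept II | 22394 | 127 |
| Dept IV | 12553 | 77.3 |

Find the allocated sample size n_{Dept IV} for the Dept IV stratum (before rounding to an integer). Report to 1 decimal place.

Neyman allocation: nₕ = n·NₕSₕ / Σⱼ NⱼSⱼ.
Σ NⱼSⱼ = 17206·110 + 14393·65.8 + 22394·127 + 12553·77.3 = 6.6541043 × 10^6.
n_{Dept IV} = 426·12553·77.3 / (6.6541043 × 10^6) = 62.1.

62.1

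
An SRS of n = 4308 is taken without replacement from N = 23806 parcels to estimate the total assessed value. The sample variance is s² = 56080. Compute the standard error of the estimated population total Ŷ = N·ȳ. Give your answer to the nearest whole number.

Var(Ŷ) = N²·Var(ȳ) = N²·(1 − n/N)·s²/n.
f = 4308/23806 = 0.18096278; Var(ȳ) = 0.81903722·56080/4308 = 10.661933.
Var(Ŷ) = 23806² · 10.661933 = 6.0423908 × 10^9.
SE(Ŷ) = √(6.0423908 × 10^9) = 77733.

77733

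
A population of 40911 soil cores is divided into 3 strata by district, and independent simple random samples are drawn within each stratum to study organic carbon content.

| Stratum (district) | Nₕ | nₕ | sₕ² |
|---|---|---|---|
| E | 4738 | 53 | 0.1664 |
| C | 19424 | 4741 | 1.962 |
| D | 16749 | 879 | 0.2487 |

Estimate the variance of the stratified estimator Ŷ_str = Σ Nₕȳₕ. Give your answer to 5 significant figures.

262930

Var(Ŷ_str) = Σₕ Nₕ²(1 − fₕ)sₕ²/nₕ.
E: 4738²·(1 − 53/4738)·0.1664/53 = 69691.868.
C: 19424²·(1 − 4741/19424)·1.962/4741 = 118027.31.
D: 16749²·(1 − 879/16749)·0.2487/879 = 75206.04.
Sum = 262925.22.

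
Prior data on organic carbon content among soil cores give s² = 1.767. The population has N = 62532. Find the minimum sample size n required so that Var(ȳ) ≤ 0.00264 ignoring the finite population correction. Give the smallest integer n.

670

Without fpc, n₀ = s²/D = 1.767/0.00264 = 669.3182.
Rounding up, n = 670.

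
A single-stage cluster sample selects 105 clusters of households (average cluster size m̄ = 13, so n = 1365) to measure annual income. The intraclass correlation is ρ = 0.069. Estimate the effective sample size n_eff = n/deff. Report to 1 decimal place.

746.7

deff = 1 + (13 − 1)·0.069 = 1 + 0.828 = 1.828.
n_eff = 1365 / 1.828 = 746.7.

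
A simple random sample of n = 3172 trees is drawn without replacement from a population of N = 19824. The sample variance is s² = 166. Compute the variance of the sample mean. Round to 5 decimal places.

0.04396

Under SRS without replacement, Var(ȳ) = (1 − f)·s²/n with f = n/N = 3172/19824 = 0.16000807.
Var(ȳ) = (1 − 0.16000807)·166/3172 = 0.83999193·0.052332913 = 0.043959225.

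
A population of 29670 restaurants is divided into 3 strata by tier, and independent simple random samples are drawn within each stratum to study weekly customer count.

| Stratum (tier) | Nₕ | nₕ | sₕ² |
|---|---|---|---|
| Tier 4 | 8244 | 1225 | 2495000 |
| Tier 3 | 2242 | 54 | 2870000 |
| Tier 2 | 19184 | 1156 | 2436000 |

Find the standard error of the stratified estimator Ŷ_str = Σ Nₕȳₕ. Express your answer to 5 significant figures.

1.0523 × 10^6

Var(Ŷ_str) = Σₕ Nₕ²(1 − fₕ)sₕ²/nₕ.
Tier 4: 8244²·(1 − 1225/8244)·2495000/1225 = 1.1785491 × 10^11.
Tier 3: 2242²·(1 − 54/2242)·2870000/54 = 2.6071803 × 10^11.
Tier 2: 19184²·(1 − 1156/19184)·2436000/1156 = 7.2879631 × 10^11.
Sum = 1.1073693 × 10^12.
SE = √(1.1073693 × 10^12) = 1.0523 × 10^6.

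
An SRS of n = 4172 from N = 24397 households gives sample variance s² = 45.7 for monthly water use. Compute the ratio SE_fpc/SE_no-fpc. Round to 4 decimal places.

f = n/N = 4172/24397 = 0.17100463.
SE_no-fpc = √(s²/n) = 0.10466126; SE_fpc = √((1−f)s²/n) = 0.09529322.
Ratio = √(1−f) = 0.91049183.

0.9105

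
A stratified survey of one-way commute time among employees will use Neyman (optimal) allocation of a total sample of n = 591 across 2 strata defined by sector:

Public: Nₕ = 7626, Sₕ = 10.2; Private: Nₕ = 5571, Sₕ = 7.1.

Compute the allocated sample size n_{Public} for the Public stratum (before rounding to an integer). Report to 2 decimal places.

391.78

Neyman allocation: nₕ = n·NₕSₕ / Σⱼ NⱼSⱼ.
Σ NⱼSⱼ = 7626·10.2 + 5571·7.1 = 117339.3.
n_{Public} = 591·7626·10.2 / 117339.3 = 391.78.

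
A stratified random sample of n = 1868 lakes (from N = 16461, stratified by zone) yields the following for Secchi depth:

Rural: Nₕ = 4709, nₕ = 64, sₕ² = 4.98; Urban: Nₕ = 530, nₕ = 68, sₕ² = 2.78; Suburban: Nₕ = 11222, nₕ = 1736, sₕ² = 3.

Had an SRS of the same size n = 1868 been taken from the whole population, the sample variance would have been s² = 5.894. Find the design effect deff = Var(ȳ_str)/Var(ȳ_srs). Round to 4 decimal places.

2.5015

Var(ȳ_str) = Σ Wₕ²(1−fₕ)sₕ²/nₕ with Wₕ = Nₕ/16461:
  Rural: (4709/16461)²·(1−64/4709)·4.98/64 = 0.0062813262
  Urban: (530/16461)²·(1−68/530)·2.78/68 = 3.6943777 × 10^-5
  Suburban: (11222/16461)²·(1−1736/11222)·3/1736 = 6.7891044 × 10^-4
  → Var(ȳ_str) = 0.0069971804.
Var(ȳ_srs) = (1 − 1868/16461)·5.894/1868 = 0.0027971878.
deff = 0.0069971804 / 0.0027971878 = 2.5015.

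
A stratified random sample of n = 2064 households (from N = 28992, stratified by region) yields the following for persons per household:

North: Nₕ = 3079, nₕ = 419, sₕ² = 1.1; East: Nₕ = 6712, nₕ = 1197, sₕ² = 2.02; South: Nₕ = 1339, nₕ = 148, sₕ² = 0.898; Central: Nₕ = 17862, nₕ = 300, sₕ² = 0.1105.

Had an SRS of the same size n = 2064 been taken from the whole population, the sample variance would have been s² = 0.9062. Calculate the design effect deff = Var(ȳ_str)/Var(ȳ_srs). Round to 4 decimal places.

0.6103

Var(ȳ_str) = Σ Wₕ²(1−fₕ)sₕ²/nₕ with Wₕ = Nₕ/28992:
  North: (3079/28992)²·(1−419/3079)·1.1/419 = 2.5580771 × 10^-5
  East: (6712/28992)²·(1−1197/6712)·2.02/1197 = 7.4318739 × 10^-5
  South: (1339/28992)²·(1−148/1339)·0.898/148 = 1.1511995 × 10^-5
  Central: (17862/28992)²·(1−300/17862)·0.1105/300 = 1.3746392 × 10^-4
  → Var(ȳ_str) = 2.4887543 × 10^-4.
Var(ȳ_srs) = (1 − 2064/28992)·0.9062/2064 = 4.0779349 × 10^-4.
deff = (2.4887543 × 10^-4) / (4.0779349 × 10^-4) = 0.6103.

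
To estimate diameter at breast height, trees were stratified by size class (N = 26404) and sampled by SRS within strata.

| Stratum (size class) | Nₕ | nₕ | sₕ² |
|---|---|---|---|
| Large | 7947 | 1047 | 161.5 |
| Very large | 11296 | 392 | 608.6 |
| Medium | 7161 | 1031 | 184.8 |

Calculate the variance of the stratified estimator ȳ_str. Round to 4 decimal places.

Var(ȳ_str) = Σₕ Wₕ²(1 − fₕ)sₕ²/nₕ with Wₕ = Nₕ/N, N = 26404.
Large: Wₕ = 0.30097712; term = 0.30097712²·(1 − 0.13174783)·161.5/1047 = 0.012132176.
Very large: Wₕ = 0.42781397; term = 0.42781397²·(1 − 0.03470255)·608.6/392 = 0.27429441.
Medium: Wₕ = 0.27120891; term = 0.27120891²·(1 − 0.14397431)·184.8/1031 = 0.011285947.
Sum = 0.29771253.

0.2977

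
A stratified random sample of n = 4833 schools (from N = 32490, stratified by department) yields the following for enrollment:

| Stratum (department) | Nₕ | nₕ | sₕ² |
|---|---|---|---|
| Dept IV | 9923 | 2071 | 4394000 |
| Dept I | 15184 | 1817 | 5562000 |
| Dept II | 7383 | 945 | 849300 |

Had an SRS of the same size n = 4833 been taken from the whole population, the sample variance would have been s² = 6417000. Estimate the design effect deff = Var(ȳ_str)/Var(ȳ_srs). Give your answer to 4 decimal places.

0.6951

Var(ȳ_str) = Σ Wₕ²(1−fₕ)sₕ²/nₕ with Wₕ = Nₕ/32490:
  Dept IV: (9923/32490)²·(1−2071/9923)·4394000/2071 = 156.60435
  Dept I: (15184/32490)²·(1−1817/15184)·5562000/1817 = 588.56818
  Dept II: (7383/32490)²·(1−945/7383)·849300/945 = 40.468186
  → Var(ȳ_str) = 785.64072.
Var(ȳ_srs) = (1 − 4833/32490)·6417000/4833 = 1130.2398.
deff = 785.64072 / 1130.2398 = 0.6951.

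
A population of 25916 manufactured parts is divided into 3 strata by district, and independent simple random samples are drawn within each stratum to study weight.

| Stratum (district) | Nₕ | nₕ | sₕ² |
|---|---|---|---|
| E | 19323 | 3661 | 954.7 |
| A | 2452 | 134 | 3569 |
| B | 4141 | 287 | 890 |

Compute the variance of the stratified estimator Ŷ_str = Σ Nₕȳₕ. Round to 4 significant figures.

Var(Ŷ_str) = Σₕ Nₕ²(1 − fₕ)sₕ²/nₕ.
E: 19323²·(1 − 3661/19323)·954.7/3661 = 7.8920344 × 10^7.
A: 2452²·(1 − 134/2452)·3569/134 = 1.5138249 × 10^8.
B: 4141²·(1 − 287/4141)·890/287 = 4.9490866 × 10^7.
Sum = 2.797937 × 10^8.

2.798 × 10^8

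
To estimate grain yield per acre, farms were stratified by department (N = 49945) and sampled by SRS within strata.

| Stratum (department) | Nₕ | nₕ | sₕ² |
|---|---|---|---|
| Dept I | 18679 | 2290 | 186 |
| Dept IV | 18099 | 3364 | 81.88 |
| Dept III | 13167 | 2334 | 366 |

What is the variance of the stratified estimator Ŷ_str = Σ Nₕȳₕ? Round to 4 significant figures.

Var(Ŷ_str) = Σₕ Nₕ²(1 − fₕ)sₕ²/nₕ.
Dept I: 18679²·(1 − 2290/18679)·186/2290 = 2.4864718 × 10^7.
Dept IV: 18099²·(1 − 3364/18099)·81.88/3364 = 6.4912236 × 10^6.
Dept III: 13167²·(1 − 2334/13167)·366/2334 = 2.2367416 × 10^7.
Sum = 5.3723358 × 10^7.

5.372 × 10^7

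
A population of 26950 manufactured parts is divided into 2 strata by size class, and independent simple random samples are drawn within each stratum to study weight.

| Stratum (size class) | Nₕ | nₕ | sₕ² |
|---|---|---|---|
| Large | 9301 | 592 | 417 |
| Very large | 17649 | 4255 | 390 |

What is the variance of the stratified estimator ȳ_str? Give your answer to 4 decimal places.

Var(ȳ_str) = Σₕ Wₕ²(1 − fₕ)sₕ²/nₕ with Wₕ = Nₕ/N, N = 26950.
Large: Wₕ = 0.34512059; term = 0.34512059²·(1 − 0.06364907)·417/592 = 0.078558782.
Very large: Wₕ = 0.65487941; term = 0.65487941²·(1 − 0.24109015)·390/4255 = 0.029831693.
Sum = 0.10839048.

0.1084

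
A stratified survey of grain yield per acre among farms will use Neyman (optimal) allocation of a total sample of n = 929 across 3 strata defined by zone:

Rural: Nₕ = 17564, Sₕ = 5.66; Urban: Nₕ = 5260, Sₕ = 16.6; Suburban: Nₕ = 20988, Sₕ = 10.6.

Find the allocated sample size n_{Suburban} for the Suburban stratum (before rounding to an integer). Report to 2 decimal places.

505.08

Neyman allocation: nₕ = n·NₕSₕ / Σⱼ NⱼSⱼ.
Σ NⱼSⱼ = 17564·5.66 + 5260·16.6 + 20988·10.6 = 409201.04.
n_{Suburban} = 929·20988·10.6 / 409201.04 = 505.08.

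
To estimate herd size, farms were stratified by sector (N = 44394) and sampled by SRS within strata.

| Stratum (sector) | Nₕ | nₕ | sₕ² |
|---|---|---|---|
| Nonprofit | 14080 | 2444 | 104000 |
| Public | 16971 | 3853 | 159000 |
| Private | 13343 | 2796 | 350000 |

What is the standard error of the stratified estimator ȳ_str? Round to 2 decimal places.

4.14

Var(ȳ_str) = Σₕ Wₕ²(1 − fₕ)sₕ²/nₕ with Wₕ = Nₕ/N, N = 44394.
Nonprofit: Wₕ = 0.31715998; term = 0.31715998²·(1 − 0.17357955)·104000/2444 = 3.5374471.
Public: Wₕ = 0.38228139; term = 0.38228139²·(1 − 0.22703435)·159000/3853 = 4.6614885.
Private: Wₕ = 0.30055863; term = 0.30055863²·(1 − 0.20954808)·350000/2796 = 8.9385023.
Sum = 17.137438.
SE = √(17.137438) = 4.14.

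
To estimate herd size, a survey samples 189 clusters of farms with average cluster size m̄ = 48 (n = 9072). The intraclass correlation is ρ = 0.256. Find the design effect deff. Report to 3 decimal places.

deff = 1 + (48 − 1)·0.256 = 1 + 12.032 = 13.032.

13.032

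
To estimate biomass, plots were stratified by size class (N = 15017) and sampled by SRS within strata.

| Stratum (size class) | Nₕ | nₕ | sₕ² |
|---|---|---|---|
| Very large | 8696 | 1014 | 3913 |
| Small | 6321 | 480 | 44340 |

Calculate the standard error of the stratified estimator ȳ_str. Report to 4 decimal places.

4.0332

Var(ȳ_str) = Σₕ Wₕ²(1 − fₕ)sₕ²/nₕ with Wₕ = Nₕ/N, N = 15017.
Very large: Wₕ = 0.57907705; term = 0.57907705²·(1 − 0.11660534)·3913/1014 = 1.1431399.
Small: Wₕ = 0.42092295; term = 0.42092295²·(1 − 0.07593735)·44340/480 = 15.123806.
Sum = 16.266946.
SE = √(16.266946) = 4.0332.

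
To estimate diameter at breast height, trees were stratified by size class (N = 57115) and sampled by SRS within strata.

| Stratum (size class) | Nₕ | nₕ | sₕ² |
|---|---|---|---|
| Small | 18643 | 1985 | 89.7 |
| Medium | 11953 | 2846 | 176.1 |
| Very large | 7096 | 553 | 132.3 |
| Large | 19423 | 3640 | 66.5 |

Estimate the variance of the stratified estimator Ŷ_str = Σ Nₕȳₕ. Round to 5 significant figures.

3.7477 × 10^7

Var(Ŷ_str) = Σₕ Nₕ²(1 − fₕ)sₕ²/nₕ.
Small: 18643²·(1 − 1985/18643)·89.7/1985 = 1.4033648 × 10^7.
Medium: 11953²·(1 − 2846/11953)·176.1/2846 = 6.7356066 × 10^6.
Very large: 7096²·(1 − 553/7096)·132.3/553 = 1.1107728 × 10^7.
Large: 19423²·(1 − 3640/19423)·66.5/3640 = 5.6004913 × 10^6.
Sum = 3.7477474 × 10^7.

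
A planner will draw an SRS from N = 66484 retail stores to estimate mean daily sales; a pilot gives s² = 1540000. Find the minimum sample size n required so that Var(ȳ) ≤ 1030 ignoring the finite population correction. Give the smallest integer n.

1496

Without fpc, n₀ = s²/D = 1540000/1030 = 1495.1456.
Rounding up, n = 1496.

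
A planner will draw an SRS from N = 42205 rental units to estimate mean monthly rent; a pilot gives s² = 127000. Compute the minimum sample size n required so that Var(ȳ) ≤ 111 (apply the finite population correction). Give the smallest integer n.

Without fpc, n₀ = s²/D = 127000/111 = 1144.1441.
With fpc, (1 − n/N)·s²/n ≤ D requires n ≥ n₀/(1 + n₀/N) = 1144.1441/(1 + 1144.1441/42205) = 1113.9459.
Rounding up, n = 1114.

1114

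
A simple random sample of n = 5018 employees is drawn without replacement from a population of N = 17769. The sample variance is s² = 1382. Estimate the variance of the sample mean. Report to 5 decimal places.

0.19763

Under SRS without replacement, Var(ȳ) = (1 − f)·s²/n with f = n/N = 5018/17769 = 0.28240194.
Var(ȳ) = (1 − 0.28240194)·1382/5018 = 0.71759806·0.27540853 = 0.19763263.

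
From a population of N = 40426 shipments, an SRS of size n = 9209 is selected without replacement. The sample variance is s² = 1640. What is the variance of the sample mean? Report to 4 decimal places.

0.1375

Under SRS without replacement, Var(ȳ) = (1 − f)·s²/n with f = n/N = 9209/40426 = 0.22779894.
Var(ȳ) = (1 − 0.22779894)·1640/9209 = 0.77220106·0.17808665 = 0.1375187.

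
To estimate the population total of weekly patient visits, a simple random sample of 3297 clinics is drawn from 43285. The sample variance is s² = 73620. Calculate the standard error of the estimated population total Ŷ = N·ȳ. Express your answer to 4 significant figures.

196600

Var(Ŷ) = N²·Var(ȳ) = N²·(1 − n/N)·s²/n.
f = 3297/43285 = 0.07616957; Var(ȳ) = 0.92383043·73620/3297 = 20.62857.
Var(Ŷ) = 43285² · 20.62857 = 3.8649508 × 10^10.
SE(Ŷ) = √(3.8649508 × 10^10) = 196600.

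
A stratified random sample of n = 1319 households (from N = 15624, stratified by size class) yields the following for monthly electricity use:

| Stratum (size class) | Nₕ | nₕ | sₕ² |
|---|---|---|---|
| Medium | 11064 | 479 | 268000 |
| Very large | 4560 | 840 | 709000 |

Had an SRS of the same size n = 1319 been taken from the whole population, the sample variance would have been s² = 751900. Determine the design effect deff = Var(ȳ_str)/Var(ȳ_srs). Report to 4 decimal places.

0.6267

Var(ȳ_str) = Σ Wₕ²(1−fₕ)sₕ²/nₕ with Wₕ = Nₕ/15624:
  Medium: (11064/15624)²·(1−479/11064)·268000/479 = 268.42184
  Very large: (4560/15624)²·(1−840/4560)·709000/840 = 58.653005
  → Var(ȳ_str) = 327.07485.
Var(ȳ_srs) = (1 − 1319/15624)·751900/1319 = 521.92839.
deff = 327.07485 / 521.92839 = 0.6267.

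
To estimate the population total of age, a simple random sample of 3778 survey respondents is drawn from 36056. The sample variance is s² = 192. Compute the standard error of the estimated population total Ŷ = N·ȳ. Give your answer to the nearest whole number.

Var(Ŷ) = N²·Var(ȳ) = N²·(1 − n/N)·s²/n.
f = 3778/36056 = 0.10478145; Var(ȳ) = 0.89521855·192/3778 = 0.04549549.
Var(Ŷ) = 36056² · 0.04549549 = 5.9145736 × 10^7.
SE(Ŷ) = √(5.9145736 × 10^7) = 7691.

7691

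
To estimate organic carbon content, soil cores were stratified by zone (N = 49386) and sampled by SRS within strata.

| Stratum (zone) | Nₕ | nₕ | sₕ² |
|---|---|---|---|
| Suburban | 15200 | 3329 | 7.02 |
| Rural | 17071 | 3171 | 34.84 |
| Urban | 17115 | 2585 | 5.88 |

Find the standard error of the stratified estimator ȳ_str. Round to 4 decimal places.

Var(ȳ_str) = Σₕ Wₕ²(1 − fₕ)sₕ²/nₕ with Wₕ = Nₕ/N, N = 49386.
Suburban: Wₕ = 0.30777953; term = 0.30777953²·(1 − 0.21901316)·7.02/3329 = 1.5600787 × 10^-4.
Rural: Wₕ = 0.34566476; term = 0.34566476²·(1 − 0.18575362)·34.84/3171 = 0.0010689268.
Urban: Wₕ = 0.34655570; term = 0.34655570²·(1 − 0.15103710)·5.88/2585 = 2.3192715 × 10^-4.
Sum = 0.0014568618.
SE = √(0.0014568618) = 0.0382.

0.0382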